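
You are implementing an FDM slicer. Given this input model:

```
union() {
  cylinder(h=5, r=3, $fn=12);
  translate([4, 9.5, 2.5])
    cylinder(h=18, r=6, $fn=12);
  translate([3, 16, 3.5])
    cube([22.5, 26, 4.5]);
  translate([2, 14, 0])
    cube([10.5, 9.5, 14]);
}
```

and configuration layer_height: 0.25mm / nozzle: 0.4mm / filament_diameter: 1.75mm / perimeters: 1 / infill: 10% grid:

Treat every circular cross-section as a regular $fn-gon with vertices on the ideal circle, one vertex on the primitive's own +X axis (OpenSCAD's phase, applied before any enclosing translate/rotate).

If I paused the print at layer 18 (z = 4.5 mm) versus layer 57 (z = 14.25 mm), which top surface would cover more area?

layer 18 (z = 4.5 mm)

Layer 18 (z = 4.5): the cylinder: section is a regular 12-gon, circumradius r=3 (area = (12/2)·3.000²·sin(360°/12) = 27.00 mm²); the cylinder at (4, 9.5): section is a regular 12-gon, circumradius r=6 (area = (12/2)·6.000²·sin(360°/12) = 108.00 mm²); the 22.5×26 cube at (3, 16) contributes its full rectangle (area 585.00 mm²); the cube at (2, 14) is present — its section is the full 10.5×9.5 rectangle (area 99.75 mm²); Taking the union: the regions partially overlap — summed areas 819.75 mm² minus the doubly-counted overlap 77.25 mm² gives 742.50 mm² — area = 742.50 mm². So its area = 742.50 mm². Layer 57 (z = 14.25): the cylinder does not reach this height (z outside [0, 5]); the r=6 cylinder at (4, 9.5) contributes a regular 12-gon of circumradius 6 (area = (12/2)·6.000²·sin(360°/12) = 108.00 mm²); the cube at (3, 16) does not reach this height (z outside [3.5, 8]); the cube at (2, 14) does not reach this height (z outside [0, 14]); Merging all regions: only the r=6 cylinder at (4, 9.5) is present, so the union is just that shape — area = 108.00 mm². So its area = 108.00 mm². Layer 18 is larger (742.50 vs 108.00 mm²).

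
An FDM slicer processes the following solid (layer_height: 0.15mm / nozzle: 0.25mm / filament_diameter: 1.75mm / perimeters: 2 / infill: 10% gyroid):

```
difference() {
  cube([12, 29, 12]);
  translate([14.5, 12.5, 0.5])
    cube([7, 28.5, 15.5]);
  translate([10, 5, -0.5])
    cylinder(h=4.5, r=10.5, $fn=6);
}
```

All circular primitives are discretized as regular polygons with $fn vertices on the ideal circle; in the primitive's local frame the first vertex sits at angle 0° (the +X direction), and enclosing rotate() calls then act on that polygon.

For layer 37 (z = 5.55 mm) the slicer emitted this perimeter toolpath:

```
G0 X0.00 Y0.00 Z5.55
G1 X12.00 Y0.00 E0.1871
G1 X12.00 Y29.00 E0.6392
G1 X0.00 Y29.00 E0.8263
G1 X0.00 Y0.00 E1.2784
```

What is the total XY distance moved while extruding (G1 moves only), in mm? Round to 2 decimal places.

Sum the Euclidean lengths of each G1 segment: total = 82.00 mm.

82.00 mm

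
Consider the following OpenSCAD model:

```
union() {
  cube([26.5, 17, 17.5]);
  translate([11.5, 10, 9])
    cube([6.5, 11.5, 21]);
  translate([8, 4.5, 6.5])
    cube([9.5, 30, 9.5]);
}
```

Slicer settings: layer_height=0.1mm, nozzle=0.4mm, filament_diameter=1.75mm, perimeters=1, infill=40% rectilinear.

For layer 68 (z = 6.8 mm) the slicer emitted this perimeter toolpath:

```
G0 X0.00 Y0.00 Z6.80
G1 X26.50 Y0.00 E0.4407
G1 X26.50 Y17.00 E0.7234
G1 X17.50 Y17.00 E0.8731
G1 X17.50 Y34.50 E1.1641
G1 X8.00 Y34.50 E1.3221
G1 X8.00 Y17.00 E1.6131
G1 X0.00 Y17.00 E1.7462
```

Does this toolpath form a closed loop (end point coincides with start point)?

Start point (G0): (0.00, 0.00). End point (last G1): the path does not return to the start — open.

no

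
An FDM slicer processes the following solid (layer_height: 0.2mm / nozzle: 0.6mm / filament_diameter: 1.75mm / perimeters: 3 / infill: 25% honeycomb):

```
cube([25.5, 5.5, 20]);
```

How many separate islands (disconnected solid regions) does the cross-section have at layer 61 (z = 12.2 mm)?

1

At z = 12.2 mm: the cube is present — its section is the full 25.5×5.5 rectangle. Overall, the cross-section is a single solid region. Island count = 1.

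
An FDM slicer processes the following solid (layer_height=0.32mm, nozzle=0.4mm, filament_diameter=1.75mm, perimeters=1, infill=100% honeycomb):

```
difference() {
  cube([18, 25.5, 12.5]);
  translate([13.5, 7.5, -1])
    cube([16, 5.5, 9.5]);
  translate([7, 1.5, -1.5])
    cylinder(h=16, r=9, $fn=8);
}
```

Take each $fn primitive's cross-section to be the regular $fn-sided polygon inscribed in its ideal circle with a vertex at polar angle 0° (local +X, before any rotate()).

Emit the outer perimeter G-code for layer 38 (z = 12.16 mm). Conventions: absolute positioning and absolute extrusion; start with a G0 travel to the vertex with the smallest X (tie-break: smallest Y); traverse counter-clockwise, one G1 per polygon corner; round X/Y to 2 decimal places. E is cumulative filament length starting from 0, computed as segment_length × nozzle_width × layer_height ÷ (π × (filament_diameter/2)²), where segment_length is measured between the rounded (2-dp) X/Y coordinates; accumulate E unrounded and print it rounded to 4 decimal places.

At z = 12.16 mm: the cube is present — its section is the full 18×25.5 rectangle; the cube at (13.5, 7.5) does not reach this height (z outside [-1, 8.5]); the r=9 cylinder at (7, 1.5) contributes a regular 8-gon of circumradius 9; After the difference (first − rest): starting from the 18×25.5 cube, the r=9 cylinder at (7, 1.5) partially overlaps it — only the 133.26 mm² overlap (of its 229.10 mm²) is removed, clipping the outline — 1 connected region. The outline is a single polygon with 9 vertices. Extrusion per mm of travel: 0.4 × 0.32 / (π × 0.875²) = 0.053216. Accumulating E over each segment gives final E = 4.7485.

G0 X0.00 Y6.33 Z12.16
G1 X0.64 Y7.86 E0.0883
G1 X7.00 Y10.50 E0.4547
G1 X13.36 Y7.86 E0.8212
G1 X16.00 Y1.50 E1.1876
G1 X15.38 Y0.00 E1.2740
G1 X18.00 Y0.00 E1.4134
G1 X18.00 Y25.50 E2.7704
G1 X0.00 Y25.50 E3.7283
G1 X0.00 Y6.33 E4.7485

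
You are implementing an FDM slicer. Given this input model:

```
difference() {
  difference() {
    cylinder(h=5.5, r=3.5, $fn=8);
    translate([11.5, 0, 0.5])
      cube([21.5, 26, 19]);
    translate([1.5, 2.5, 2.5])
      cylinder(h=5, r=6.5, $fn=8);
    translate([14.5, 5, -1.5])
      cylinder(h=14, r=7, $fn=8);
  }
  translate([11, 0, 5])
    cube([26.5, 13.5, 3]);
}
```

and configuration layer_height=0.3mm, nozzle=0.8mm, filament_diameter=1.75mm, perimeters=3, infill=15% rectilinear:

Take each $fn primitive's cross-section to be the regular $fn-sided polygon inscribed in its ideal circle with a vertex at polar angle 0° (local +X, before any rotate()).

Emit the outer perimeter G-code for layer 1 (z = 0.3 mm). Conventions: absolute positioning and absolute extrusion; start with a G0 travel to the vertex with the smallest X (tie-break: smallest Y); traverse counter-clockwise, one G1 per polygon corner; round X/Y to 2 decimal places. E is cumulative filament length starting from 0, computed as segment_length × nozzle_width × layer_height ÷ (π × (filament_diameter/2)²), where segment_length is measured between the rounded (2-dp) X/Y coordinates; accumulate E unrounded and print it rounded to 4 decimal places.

G0 X-3.50 Y0.00 Z0.30
G1 X-2.47 Y-2.47 E0.2670
G1 X0.00 Y-3.50 E0.5341
G1 X2.47 Y-2.47 E0.8011
G1 X3.50 Y0.00 E1.0681
G1 X2.47 Y2.47 E1.3351
G1 X0.00 Y3.50 E1.6022
G1 X-2.47 Y2.47 E1.8692
G1 X-3.50 Y0.00 E2.1362

At z = 0.3 mm: the r=3.5 cylinder gives a regular 8-gon of circumradius 3.5 (constant along its height); the cube at (11.5, 0) is not intersected at this z (z outside [0.5, 19.5]); the cylinder at (1.5, 2.5) does not reach this height (z outside [2.5, 7.5]); the r=7 cylinder at (14.5, 5) contributes a regular 8-gon of circumradius 7; Subtracting the remaining from the first: starting from the r=3.5 cylinder, the r=7 cylinder at (14.5, 5) misses the remaining region (no effect) — 1 connected region; the cube at (11, 0) is absent (z outside [5, 8]); Taking the first minus the rest: none of the subtracted shapes is present at this height, so that combined region is unchanged — 1 connected region. The outline is a single polygon with 8 vertices. Extrusion per mm of travel: 0.8 × 0.3 / (π × 0.875²) = 0.099780. Accumulating E over each segment gives final E = 2.1362.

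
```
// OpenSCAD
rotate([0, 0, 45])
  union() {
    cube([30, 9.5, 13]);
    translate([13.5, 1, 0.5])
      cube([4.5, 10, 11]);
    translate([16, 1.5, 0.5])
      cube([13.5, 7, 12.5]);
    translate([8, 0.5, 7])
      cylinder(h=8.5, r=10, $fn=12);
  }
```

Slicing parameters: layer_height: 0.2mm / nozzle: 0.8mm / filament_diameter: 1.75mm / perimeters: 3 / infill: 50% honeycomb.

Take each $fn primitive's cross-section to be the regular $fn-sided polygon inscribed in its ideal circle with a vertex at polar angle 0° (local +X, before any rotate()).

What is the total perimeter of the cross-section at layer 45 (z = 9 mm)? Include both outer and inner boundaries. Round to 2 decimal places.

94.89 mm

At z = 9 mm: the 30×9.5 cube contributes its full rectangle (perimeter 79.00 mm); the cube at (13.5, 1) (footprint 4.5×10) is included at this height (perimeter 29.00 mm); the cube at (16, 1.5) (footprint 13.5×7) is included at this height (perimeter 41.00 mm); the r=10 cylinder at (8, 0.5) contributes a regular 12-gon of circumradius 10 (perimeter = 2·12·10.000·sin(180°/12) = 62.12 mm); Taking the union: the regions partially overlap (shared area 281.12 mm²), so the edge portions inside another operand are dropped and the merged outline is re-measured after clipping — boundary = 94.89 mm; (rotated 45° about Z; rotation is an isometry so areas/perimeters/island counts are preserved). Overall, the cross-section is a single solid region. Total boundary length (outer) = 94.89 mm.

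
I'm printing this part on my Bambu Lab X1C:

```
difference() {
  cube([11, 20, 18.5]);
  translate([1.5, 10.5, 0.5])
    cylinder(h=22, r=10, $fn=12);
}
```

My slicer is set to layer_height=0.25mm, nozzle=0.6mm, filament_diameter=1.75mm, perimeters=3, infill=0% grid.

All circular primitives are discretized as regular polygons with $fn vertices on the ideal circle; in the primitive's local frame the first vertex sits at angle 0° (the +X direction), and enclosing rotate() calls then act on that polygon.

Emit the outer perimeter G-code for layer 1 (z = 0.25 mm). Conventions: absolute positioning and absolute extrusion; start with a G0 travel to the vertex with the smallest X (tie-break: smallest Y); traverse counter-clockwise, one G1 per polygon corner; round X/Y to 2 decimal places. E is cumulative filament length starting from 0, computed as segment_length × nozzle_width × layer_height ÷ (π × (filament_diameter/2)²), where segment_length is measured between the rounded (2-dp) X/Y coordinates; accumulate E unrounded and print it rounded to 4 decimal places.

At z = 0.25 mm: the cube (footprint 11×20) is included at this height; the cylinder at (1.5, 10.5) is absent (z outside [0.5, 22.5]); Subtracting the remaining from the first: none of the subtracted shapes is present at this height, so the 11×20 cube is unchanged — 1 connected region. The outline is a single polygon with 4 vertices. Extrusion per mm of travel: 0.6 × 0.25 / (π × 0.875²) = 0.062363. Accumulating E over each segment gives final E = 3.8665.

G0 X0.00 Y0.00 Z0.25
G1 X11.00 Y0.00 E0.6860
G1 X11.00 Y20.00 E1.9332
G1 X0.00 Y20.00 E2.6192
G1 X0.00 Y0.00 E3.8665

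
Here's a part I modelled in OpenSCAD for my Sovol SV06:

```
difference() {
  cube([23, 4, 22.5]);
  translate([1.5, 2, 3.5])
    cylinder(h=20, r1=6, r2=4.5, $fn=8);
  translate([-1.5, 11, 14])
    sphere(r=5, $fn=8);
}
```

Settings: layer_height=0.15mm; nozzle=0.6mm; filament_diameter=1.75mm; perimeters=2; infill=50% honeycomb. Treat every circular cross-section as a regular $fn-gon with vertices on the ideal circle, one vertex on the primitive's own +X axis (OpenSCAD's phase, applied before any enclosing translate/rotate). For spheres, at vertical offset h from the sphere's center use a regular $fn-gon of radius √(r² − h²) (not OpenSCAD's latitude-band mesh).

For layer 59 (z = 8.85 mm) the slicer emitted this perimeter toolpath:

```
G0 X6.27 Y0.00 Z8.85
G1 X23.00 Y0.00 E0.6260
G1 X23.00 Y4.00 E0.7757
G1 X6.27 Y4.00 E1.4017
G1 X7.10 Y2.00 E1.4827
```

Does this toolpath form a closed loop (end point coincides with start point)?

no

Start point (G0): (6.27, 0.00). End point (last G1): the path does not return to the start — open.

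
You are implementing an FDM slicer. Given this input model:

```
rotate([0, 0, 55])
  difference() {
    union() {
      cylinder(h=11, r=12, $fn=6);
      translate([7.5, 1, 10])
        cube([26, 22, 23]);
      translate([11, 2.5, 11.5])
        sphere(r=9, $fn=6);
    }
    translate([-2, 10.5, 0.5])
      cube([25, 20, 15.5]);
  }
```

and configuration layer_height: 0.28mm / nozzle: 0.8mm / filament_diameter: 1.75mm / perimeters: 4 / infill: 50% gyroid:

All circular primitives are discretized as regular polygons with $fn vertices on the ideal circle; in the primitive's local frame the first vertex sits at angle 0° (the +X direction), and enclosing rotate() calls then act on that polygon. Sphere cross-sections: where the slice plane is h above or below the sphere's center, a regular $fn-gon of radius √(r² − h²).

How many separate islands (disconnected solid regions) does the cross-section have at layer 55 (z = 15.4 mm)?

1

At z = 15.4 mm: the cylinder is absent (z outside [0, 11]); the cube at (7.5, 1) is present — its section is the full 26×22 rectangle; the r=9 sphere at (11, 2.5) slices to a regular 6-gon of circumradius 8.111 (√(r²−h²) with h=3.9 from center); Combining (union): the regions partially overlap (shared area 84.08 mm²), so overlapping operands fuse into one piece — 1 connected region; the 25×20 cube at (-2, 10.5) contributes its full rectangle; After the difference (first − rest): starting from that combined region, the 25×20 cube at (-2, 10.5) partially overlaps it — only the 193.75 mm² overlap (of its 500.00 mm²) is removed, clipping the outline — 1 connected region; (rotated 55° about Z; rotation is an isometry so areas/perimeters/island counts are preserved). Overall, the cross-section is a single solid region. Island count = 1.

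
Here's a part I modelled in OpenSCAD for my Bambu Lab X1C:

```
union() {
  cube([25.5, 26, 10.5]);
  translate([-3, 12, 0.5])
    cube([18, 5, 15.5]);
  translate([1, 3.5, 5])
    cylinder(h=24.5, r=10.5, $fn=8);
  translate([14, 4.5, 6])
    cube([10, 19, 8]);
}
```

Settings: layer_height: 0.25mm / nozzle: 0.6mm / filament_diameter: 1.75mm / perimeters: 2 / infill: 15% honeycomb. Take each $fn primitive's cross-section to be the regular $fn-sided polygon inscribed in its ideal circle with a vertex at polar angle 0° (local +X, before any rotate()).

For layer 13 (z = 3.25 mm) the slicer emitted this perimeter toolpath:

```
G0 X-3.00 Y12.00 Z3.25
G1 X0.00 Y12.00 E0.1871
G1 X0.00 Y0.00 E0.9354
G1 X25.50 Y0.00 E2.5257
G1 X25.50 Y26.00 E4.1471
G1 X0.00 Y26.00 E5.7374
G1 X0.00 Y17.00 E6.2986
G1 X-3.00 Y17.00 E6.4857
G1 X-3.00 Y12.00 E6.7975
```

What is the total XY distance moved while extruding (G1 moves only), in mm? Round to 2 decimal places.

109.00 mm

Sum the Euclidean lengths of each G1 segment: total = 109.00 mm.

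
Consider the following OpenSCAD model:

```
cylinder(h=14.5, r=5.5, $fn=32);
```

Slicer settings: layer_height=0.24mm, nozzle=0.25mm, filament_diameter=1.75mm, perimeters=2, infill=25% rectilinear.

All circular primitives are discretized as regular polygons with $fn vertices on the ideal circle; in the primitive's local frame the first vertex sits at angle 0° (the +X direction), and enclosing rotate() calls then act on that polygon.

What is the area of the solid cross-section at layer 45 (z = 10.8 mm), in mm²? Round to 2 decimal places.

At z = 10.8 mm: the r=5.5 cylinder gives a regular 32-gon of circumradius 5.5 (constant along its height) (area = (32/2)·5.500²·sin(360°/32) = 94.42 mm²). Overall, the cross-section is a single solid region. Net area = 94.42 mm².

94.42 mm²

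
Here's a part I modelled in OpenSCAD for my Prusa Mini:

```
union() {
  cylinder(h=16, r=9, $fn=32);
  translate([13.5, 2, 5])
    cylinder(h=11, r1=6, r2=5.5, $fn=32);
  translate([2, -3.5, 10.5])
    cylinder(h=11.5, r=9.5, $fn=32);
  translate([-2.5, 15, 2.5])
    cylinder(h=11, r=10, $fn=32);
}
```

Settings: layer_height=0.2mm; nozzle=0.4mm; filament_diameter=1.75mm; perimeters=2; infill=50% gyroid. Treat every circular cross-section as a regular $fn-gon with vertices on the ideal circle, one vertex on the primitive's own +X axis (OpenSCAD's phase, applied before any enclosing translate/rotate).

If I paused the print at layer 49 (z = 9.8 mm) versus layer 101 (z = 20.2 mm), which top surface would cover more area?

layer 49 (z = 9.8 mm)

Layer 49 (z = 9.8): the r=9 cylinder gives a regular 32-gon of circumradius 9 (constant along its height) (area = (32/2)·9.000²·sin(360°/32) = 252.84 mm²); the cone at (13.5, 2): at t=0.436 of its height the radius interpolates to r₁+(r₂−r₁)t = 5.782, giving a regular 32-gon of that circumradius (area = (32/2)·5.782²·sin(360°/32) = 104.35 mm²); the cylinder at (2, -3.5) is absent (z outside [10.5, 22]); the r=10 cylinder at (-2.5, 15) contributes a regular 32-gon of circumradius 10 (area = (32/2)·10.000²·sin(360°/32) = 312.14 mm²); Taking the union: the regions partially overlap — summed areas 669.33 mm² minus the doubly-counted overlap 32.59 mm² gives 636.74 mm² — area = 636.74 mm². So its area = 636.74 mm². Layer 101 (z = 20.2): the cylinder is not intersected at this z (z outside [0, 16]); the cone at (13.5, 2) does not reach this height (z outside [5, 16]); the r=9.5 cylinder at (2, -3.5) contributes a regular 32-gon of circumradius 9.5 (area = (32/2)·9.500²·sin(360°/32) = 281.71 mm²); the cylinder at (-2.5, 15) is absent (z outside [2.5, 13.5]); Taking the union: only the r=9.5 cylinder at (2, -3.5) is present, so the union is just that shape — area = 281.71 mm². So its area = 281.71 mm². Layer 49 is larger (636.74 vs 281.71 mm²).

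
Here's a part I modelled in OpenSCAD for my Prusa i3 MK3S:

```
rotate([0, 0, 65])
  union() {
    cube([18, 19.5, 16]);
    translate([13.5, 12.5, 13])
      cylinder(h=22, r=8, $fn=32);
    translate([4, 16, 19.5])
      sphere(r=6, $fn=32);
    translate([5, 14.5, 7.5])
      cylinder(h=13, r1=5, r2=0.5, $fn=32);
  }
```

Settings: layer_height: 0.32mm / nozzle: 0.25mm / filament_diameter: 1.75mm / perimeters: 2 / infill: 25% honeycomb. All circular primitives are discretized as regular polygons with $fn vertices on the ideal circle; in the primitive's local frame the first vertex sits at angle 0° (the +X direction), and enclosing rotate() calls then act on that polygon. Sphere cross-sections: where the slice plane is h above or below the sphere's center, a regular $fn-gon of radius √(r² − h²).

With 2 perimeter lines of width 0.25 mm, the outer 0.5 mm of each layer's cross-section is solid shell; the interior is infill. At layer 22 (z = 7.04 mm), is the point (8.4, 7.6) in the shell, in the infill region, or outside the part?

outside

At z = 7.04 mm: the cube is present — its section is the full 18×19.5 rectangle; the cylinder at (13.5, 12.5) does not reach this height (z outside [13, 35]); the sphere at (4, 16) is not intersected at this z (|z−center|=12.460 > r=6); the cone at (5, 14.5) is not intersected at this z (z outside [7.5, 20.5]); Merging all regions: only the 18×19.5 cube is present, so the union is just that shape — 1 connected region; (whole slice rotated 65° about Z — lengths, areas and connectivity unchanged). Overall, the cross-section is a single solid region. Undo the 65° rotation: the query point maps to (10.438, -4.401) in the un-rotated model frame. The nearest boundary edge runs (0.00, 0.00)→(18.00, 0.00); distance from the point to it = 4.40 mm. The point is not inside any of the regions above, so it lies outside the cross-section (4.40 mm from the nearest boundary).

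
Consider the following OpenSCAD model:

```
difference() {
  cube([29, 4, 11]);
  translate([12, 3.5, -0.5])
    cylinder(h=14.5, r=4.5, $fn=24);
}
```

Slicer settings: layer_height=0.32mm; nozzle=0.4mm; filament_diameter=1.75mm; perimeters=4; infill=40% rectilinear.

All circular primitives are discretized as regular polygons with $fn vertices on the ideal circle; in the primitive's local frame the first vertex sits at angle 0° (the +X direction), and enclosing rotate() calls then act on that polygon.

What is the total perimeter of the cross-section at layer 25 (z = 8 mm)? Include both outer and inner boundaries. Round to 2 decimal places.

60.70 mm

At z = 8 mm: the cube is present — its section is the full 29×4 rectangle (perimeter 66.00 mm); the cylinder at (12, 3.5): section is a regular 24-gon, circumradius r=4.5 (perimeter = 2·24·4.500·sin(180°/24) = 28.19 mm); Taking the first minus the rest: starting from the 29×4 cube, the r=4.5 cylinder at (12, 3.5) partially overlaps it — only the 32.21 mm² overlap (of its 62.89 mm²) is removed, clipping the outline — boundary = 60.70 mm. Overall, the cross-section has 2 separate islands. Total boundary length (outer) = 60.70 mm.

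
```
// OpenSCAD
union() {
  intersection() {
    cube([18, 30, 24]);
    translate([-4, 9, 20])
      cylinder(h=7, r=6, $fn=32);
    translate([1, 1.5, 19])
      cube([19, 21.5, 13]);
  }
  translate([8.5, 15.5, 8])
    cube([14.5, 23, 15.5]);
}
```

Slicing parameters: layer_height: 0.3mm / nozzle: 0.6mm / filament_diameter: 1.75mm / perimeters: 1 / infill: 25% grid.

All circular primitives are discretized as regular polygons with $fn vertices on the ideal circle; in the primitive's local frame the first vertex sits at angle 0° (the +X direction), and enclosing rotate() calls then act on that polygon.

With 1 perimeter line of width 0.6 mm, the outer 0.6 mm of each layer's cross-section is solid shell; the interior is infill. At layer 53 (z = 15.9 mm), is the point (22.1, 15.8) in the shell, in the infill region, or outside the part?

shell

At z = 15.9 mm: the cube (footprint 18×30) is included at this height; the cylinder at (-4, 9) is absent (z outside [20, 27]); the cube at (1, 1.5) does not reach this height (z outside [19, 32]); Keeping only the common overlap: at least one operand is absent at this height, so nothing remains; the cube at (8.5, 15.5) (footprint 14.5×23) is included at this height; Merging all regions: only the 14.5×23 cube at (8.5, 15.5) is present, so the union is just that shape — 1 connected region. Overall, the cross-section is a single solid region. The nearest boundary edge runs (8.50, 15.50)→(23.00, 15.50); distance from the point to it = 0.30 mm. The point is inside the cross-section, 0.30 mm from the nearest boundary — within the 0.6 mm shell band (1 × 0.6).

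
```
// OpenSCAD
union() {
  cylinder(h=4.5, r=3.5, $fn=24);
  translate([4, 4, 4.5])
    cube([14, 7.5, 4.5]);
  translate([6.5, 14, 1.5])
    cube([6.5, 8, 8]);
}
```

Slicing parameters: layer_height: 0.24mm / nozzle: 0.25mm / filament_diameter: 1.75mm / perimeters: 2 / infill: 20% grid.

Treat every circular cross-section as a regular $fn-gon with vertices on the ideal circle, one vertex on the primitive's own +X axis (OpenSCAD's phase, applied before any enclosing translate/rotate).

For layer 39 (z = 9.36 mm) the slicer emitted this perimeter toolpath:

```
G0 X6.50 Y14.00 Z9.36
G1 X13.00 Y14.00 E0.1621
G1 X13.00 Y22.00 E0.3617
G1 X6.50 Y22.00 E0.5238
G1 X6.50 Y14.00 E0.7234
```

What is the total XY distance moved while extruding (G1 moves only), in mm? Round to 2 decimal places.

29.00 mm

Sum the Euclidean lengths of each G1 segment: total = 29.00 mm.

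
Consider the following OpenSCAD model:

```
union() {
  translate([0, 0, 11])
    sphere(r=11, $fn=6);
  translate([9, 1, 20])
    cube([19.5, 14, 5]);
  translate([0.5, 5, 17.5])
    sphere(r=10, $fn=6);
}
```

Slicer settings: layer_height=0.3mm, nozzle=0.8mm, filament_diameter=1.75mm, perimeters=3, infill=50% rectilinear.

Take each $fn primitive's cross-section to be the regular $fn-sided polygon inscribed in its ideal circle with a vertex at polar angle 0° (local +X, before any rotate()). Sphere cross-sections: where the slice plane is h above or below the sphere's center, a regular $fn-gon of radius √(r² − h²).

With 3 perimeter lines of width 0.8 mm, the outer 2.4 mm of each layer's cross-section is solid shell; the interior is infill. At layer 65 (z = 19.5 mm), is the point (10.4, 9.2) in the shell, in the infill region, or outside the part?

At z = 19.5 mm: the r=11 sphere slices to a regular 6-gon of circumradius 6.982 (√(r²−h²) with h=8.5 from center); the cube at (9, 1) is not intersected at this z (z outside [20, 25]); the r=10 sphere at (0.5, 5) contributes a regular 6-gon of circumradius √(10²−2²) = 9.798; Merging all regions: the regions partially overlap (shared area 102.85 mm²), so overlapping operands fuse into one piece — 1 connected region. Overall, the cross-section is a single solid region. The nearest boundary edge runs (5.40, 13.49)→(10.30, 5.00); distance from the point to it = 2.19 mm. The point is not inside any of the regions above, so it lies outside the cross-section (2.19 mm from the nearest boundary).

outside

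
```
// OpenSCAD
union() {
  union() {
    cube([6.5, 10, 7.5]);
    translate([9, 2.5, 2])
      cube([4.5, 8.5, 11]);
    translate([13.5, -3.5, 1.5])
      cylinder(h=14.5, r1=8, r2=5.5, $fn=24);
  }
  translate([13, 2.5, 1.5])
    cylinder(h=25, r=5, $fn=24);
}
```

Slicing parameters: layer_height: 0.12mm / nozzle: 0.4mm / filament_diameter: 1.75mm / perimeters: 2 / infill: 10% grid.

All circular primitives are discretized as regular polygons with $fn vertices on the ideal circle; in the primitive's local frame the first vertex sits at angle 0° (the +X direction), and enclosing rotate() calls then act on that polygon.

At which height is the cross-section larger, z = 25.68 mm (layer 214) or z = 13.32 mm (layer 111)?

layer 111 (z = 13.32 mm)

Layer 214 (z = 25.68): the cube is not intersected at this z (z outside [0, 7.5]); the cube at (9, 2.5) is absent (z outside [2, 13]); the cone at (13.5, -3.5) does not reach this height (z outside [1.5, 16]); Merging all regions: nothing is present at this height; the r=5 cylinder at (13, 2.5) contributes a regular 24-gon of circumradius 5 (area = (24/2)·5.000²·sin(360°/24) = 77.65 mm²); Combining (union): only the r=5 cylinder at (13, 2.5) is present, so the union is just that shape — area = 77.65 mm². So its area = 77.65 mm². Layer 111 (z = 13.32): the cube is absent (z outside [0, 7.5]); the cube at (9, 2.5) does not reach this height (z outside [2, 13]); the cone at (13.5, -3.5): at t=0.815 of its height the radius interpolates to r₁+(r₂−r₁)t = 5.962, giving a regular 24-gon of that circumradius (area = (24/2)·5.962²·sin(360°/24) = 110.40 mm²); Combining (union): only the cone at (13.5, -3.5) is present, so the union is just that shape — area = 110.40 mm²; the r=5 cylinder at (13, 2.5) contributes a regular 24-gon of circumradius 5 (area = (24/2)·5.000²·sin(360°/24) = 77.65 mm²); Combining (union): the regions partially overlap — summed areas 188.05 mm² minus the doubly-counted overlap 30.94 mm² gives 157.10 mm² — area = 157.10 mm². So its area = 157.10 mm². Layer 111 is larger (157.10 vs 77.65 mm²).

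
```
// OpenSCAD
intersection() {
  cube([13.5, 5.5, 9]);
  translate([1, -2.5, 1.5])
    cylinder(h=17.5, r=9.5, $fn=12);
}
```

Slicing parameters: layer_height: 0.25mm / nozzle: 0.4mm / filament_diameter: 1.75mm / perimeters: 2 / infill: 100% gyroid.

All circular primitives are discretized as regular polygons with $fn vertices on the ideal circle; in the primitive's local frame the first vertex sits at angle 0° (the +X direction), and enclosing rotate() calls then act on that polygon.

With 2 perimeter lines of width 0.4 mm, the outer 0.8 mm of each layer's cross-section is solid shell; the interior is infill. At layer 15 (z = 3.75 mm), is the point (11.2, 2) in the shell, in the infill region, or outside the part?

At z = 3.75 mm: the cube (footprint 13.5×5.5) is included at this height; the r=9.5 cylinder at (1, -2.5) gives a regular 12-gon of circumradius 9.5 (constant along its height); Keeping only the common overlap: the r=9.5 cylinder at (1, -2.5) partially overlaps the 13.5×5.5 cube; clipping to the common part keeps 46.15 mm² — 1 connected region. Overall, the cross-section is a single solid region. The nearest boundary edge runs (9.23, 2.25)→(9.83, 0.00); distance from the point to it = 1.84 mm. The point is not inside any of the regions above, so it lies outside the cross-section (1.84 mm from the nearest boundary).

outside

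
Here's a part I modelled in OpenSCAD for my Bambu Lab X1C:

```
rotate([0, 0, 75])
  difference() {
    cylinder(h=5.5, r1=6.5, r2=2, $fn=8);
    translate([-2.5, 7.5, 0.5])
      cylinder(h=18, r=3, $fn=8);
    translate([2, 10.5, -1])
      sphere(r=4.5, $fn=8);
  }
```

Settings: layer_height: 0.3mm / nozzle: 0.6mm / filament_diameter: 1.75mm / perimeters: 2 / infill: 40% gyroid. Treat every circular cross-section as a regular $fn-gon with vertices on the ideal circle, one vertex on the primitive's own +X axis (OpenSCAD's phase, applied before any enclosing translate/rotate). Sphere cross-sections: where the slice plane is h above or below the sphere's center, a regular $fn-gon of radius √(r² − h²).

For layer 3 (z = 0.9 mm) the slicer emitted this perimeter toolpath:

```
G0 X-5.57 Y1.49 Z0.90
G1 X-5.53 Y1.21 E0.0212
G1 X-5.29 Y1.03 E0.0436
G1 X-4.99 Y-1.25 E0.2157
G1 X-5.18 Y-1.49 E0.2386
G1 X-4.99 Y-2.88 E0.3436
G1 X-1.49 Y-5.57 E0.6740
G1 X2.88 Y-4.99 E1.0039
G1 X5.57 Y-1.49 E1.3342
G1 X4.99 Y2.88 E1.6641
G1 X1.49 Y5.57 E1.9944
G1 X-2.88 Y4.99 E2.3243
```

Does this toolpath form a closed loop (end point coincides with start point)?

no

Start point (G0): (-5.57, 1.49). End point (last G1): the path does not return to the start — open.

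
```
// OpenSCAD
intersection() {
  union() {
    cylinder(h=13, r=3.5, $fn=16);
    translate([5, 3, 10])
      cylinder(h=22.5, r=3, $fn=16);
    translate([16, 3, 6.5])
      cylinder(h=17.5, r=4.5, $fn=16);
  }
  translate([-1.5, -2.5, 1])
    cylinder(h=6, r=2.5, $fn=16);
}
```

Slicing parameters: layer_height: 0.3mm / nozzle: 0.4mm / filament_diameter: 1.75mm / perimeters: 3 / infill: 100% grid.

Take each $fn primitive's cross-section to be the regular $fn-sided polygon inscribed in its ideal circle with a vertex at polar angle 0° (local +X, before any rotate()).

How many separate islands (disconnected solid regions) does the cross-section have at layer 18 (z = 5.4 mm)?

At z = 5.4 mm: the r=3.5 cylinder gives a regular 16-gon of circumradius 3.5 (constant along its height); the cylinder at (5, 3) does not reach this height (z outside [10, 32.5]); the cylinder at (16, 3) does not reach this height (z outside [6.5, 24]); Merging all regions: only the r=3.5 cylinder is present, so the union is just that shape — 1 connected region; the r=2.5 cylinder at (-1.5, -2.5) contributes a regular 16-gon of circumradius 2.5; After intersecting: the r=2.5 cylinder at (-1.5, -2.5) partially overlaps that combined region; clipping to the common part keeps 10.66 mm² — 1 connected region. Overall, the cross-section is a single solid region. Island count = 1.

1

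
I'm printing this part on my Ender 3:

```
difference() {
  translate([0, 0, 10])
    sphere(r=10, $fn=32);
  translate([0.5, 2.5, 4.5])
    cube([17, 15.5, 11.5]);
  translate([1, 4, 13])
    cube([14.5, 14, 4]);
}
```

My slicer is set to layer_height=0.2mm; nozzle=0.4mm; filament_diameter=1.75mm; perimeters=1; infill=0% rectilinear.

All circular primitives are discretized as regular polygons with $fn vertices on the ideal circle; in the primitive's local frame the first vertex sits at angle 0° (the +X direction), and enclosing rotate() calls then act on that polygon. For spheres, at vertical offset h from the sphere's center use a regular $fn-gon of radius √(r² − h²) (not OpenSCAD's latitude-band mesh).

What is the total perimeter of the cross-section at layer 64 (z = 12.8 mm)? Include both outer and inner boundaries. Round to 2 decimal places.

63.98 mm

At z = 12.8 mm: the r=10 sphere contributes a regular 32-gon of circumradius √(10²−2.8²) = 9.600 (perimeter = 2·32·9.600·sin(180°/32) = 60.22 mm); the 17×15.5 cube at (0.5, 2.5) contributes its full rectangle (perimeter 65.00 mm); the cube at (1, 4) does not reach this height (z outside [13, 17]); After the difference (first − rest): starting from the r=10 sphere, the 17×15.5 cube at (0.5, 2.5) partially overlaps it — only the 44.73 mm² overlap (of its 263.50 mm²) is removed, clipping the outline — boundary = 63.98 mm. Overall, the cross-section is a single solid region. Total boundary length (outer) = 63.98 mm.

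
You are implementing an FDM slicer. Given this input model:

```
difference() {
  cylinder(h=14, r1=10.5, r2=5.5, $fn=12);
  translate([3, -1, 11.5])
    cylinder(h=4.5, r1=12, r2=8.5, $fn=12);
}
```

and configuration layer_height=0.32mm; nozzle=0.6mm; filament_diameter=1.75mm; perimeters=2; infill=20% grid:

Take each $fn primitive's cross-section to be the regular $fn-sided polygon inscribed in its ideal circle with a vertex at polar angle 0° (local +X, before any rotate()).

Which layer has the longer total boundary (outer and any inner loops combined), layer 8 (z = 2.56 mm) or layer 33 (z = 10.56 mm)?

layer 8 (z = 2.56 mm)

Layer 8 (z = 2.56): the cone: at t=0.183 of its height the radius interpolates to r₁+(r₂−r₁)t = 9.586, giving a regular 12-gon of that circumradius (perimeter = 2·12·9.586·sin(180°/12) = 59.54 mm); the cone at (3, -1) does not reach this height (z outside [11.5, 16]); Subtracting the remaining from the first: none of the subtracted shapes is present at this height, so the cone is unchanged — boundary = 59.54 mm. So its perimeter = 59.54 mm. Layer 33 (z = 10.56): the cone (r1=10.5→r2=5.5) has section circumradius 6.729 here — a regular 12-gon (perimeter = 2·12·6.729·sin(180°/12) = 41.80 mm); the cone at (3, -1) is absent (z outside [11.5, 16]); Subtracting the remaining from the first: none of the subtracted shapes is present at this height, so the cone is unchanged — boundary = 41.80 mm. So its perimeter = 41.80 mm. Layer 8 is larger (59.54 vs 41.80 mm).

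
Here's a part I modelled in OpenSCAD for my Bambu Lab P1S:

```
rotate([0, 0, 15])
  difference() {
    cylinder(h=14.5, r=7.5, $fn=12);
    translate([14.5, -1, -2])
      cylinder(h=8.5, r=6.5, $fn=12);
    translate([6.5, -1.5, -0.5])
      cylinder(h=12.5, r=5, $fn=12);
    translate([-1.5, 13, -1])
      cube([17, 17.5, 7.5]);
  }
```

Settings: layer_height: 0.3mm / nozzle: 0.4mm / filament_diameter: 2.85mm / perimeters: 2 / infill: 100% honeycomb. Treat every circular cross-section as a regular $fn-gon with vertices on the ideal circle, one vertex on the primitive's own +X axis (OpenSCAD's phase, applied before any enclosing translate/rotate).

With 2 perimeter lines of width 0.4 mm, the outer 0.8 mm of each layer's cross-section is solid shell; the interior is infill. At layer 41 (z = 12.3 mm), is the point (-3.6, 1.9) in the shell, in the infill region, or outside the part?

At z = 12.3 mm: the r=7.5 cylinder contributes a regular 12-gon of circumradius 7.5; the cylinder at (14.5, -1) is absent (z outside [-2, 6.5]); the cylinder at (6.5, -1.5) is not intersected at this z (z outside [-0.5, 12]); the cube at (-1.5, 13) is not intersected at this z (z outside [-1, 6.5]); Taking the first minus the rest: none of the subtracted shapes is present at this height, so the r=7.5 cylinder is unchanged — 1 connected region; (rotated 15° about Z; rotation is an isometry so areas/perimeters/island counts are preserved). Overall, the cross-section is a single solid region. Undo the 15° rotation: the query point maps to (-2.986, 2.767) in the un-rotated model frame. The nearest boundary edge runs (-3.75, 6.50)→(-6.50, 3.75); distance from the point to it = 3.18 mm. The point is inside the cross-section and 3.18 mm from the nearest boundary — more than the 0.8 mm shell width (2 × 0.4), so it's in the infill interior.

infill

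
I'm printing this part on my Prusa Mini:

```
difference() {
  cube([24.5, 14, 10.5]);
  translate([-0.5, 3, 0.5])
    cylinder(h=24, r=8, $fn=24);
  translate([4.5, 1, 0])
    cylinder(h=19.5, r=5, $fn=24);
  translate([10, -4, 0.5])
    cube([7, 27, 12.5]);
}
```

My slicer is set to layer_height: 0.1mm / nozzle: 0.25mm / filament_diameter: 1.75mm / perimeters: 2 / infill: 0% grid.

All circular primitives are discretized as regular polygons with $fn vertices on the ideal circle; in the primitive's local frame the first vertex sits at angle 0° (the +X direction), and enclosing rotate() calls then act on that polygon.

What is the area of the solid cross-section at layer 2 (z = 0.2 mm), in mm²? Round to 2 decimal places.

295.41 mm²

At z = 0.2 mm: the cube is present — its section is the full 24.5×14 rectangle (area 343.00 mm²); the cylinder at (-0.5, 3) is absent (z outside [0.5, 24.5]); the r=5 cylinder at (4.5, 1) gives a regular 24-gon of circumradius 5 (constant along its height) (area = (24/2)·5.000²·sin(360°/24) = 77.65 mm²); the cube at (10, -4) is absent (z outside [0.5, 13]); Taking the first minus the rest: starting from the 24.5×14 cube (343.00 mm²), the r=5 cylinder at (4.5, 1) partially overlaps it — only the 47.59 mm² overlap (of its 77.65 mm²) is removed, clipping the outline — area = 295.41 mm². Overall, the cross-section is a single solid region. Net area = 295.41 mm².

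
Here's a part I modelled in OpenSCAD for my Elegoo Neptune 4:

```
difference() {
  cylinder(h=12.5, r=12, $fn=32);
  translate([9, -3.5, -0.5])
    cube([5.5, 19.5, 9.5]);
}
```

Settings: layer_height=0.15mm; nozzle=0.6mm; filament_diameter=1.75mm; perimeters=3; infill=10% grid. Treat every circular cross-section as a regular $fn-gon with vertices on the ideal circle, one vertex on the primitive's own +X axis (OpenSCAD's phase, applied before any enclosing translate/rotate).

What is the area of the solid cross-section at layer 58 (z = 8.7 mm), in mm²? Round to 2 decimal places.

At z = 8.7 mm: the r=12 cylinder contributes a regular 32-gon of circumradius 12 (area = (32/2)·12.000²·sin(360°/32) = 449.49 mm²); the cube at (9, -3.5) is present — its section is the full 5.5×19.5 rectangle (area 107.25 mm²); After the difference (first − rest): starting from the r=12 cylinder (449.49 mm²), the 5.5×19.5 cube at (9, -3.5) partially overlaps it — only the 25.74 mm² overlap (of its 107.25 mm²) is removed, clipping the outline — area = 423.75 mm². Overall, the cross-section is a single solid region. Net area = 423.75 mm².

423.75 mm²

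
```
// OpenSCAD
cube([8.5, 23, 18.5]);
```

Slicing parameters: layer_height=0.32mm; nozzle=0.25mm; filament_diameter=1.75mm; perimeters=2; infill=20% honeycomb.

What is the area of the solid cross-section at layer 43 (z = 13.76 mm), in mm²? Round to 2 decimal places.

At z = 13.76 mm: the 8.5×23 cube contributes its full rectangle (area 195.50 mm²). Overall, the cross-section is a single solid region. Net area = 195.50 mm².

195.50 mm²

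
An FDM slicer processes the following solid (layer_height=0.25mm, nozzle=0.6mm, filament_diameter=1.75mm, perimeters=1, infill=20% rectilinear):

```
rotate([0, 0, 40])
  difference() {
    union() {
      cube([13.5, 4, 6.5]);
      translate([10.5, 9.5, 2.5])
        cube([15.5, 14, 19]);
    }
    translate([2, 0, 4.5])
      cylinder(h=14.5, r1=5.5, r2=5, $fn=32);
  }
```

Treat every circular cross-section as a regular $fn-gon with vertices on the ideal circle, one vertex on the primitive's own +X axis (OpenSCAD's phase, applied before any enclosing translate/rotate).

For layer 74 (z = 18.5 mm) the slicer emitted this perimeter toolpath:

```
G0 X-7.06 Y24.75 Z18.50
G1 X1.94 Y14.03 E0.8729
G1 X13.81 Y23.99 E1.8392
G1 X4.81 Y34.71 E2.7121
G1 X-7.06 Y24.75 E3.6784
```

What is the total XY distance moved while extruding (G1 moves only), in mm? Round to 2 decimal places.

58.98 mm

Sum the Euclidean lengths of each G1 segment: total = 58.98 mm.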